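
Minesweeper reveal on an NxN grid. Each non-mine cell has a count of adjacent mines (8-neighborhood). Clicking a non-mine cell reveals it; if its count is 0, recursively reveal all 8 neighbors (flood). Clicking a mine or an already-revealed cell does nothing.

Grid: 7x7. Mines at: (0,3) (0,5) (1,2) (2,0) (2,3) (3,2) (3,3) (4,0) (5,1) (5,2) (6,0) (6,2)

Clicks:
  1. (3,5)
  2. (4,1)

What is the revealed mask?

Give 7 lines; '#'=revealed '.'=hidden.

Click 1 (3,5) count=0: revealed 21 new [(1,4) (1,5) (1,6) (2,4) (2,5) (2,6) (3,4) (3,5) (3,6) (4,3) (4,4) (4,5) (4,6) (5,3) (5,4) (5,5) (5,6) (6,3) (6,4) (6,5) (6,6)] -> total=21
Click 2 (4,1) count=4: revealed 1 new [(4,1)] -> total=22

Answer: .......
....###
....###
....###
.#.####
...####
...####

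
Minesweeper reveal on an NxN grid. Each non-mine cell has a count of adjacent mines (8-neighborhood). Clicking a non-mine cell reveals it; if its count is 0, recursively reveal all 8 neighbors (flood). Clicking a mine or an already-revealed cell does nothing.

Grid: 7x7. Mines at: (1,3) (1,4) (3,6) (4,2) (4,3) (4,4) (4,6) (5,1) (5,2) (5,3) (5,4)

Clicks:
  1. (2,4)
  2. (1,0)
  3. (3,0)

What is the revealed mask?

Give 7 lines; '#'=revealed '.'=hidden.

Click 1 (2,4) count=2: revealed 1 new [(2,4)] -> total=1
Click 2 (1,0) count=0: revealed 14 new [(0,0) (0,1) (0,2) (1,0) (1,1) (1,2) (2,0) (2,1) (2,2) (3,0) (3,1) (3,2) (4,0) (4,1)] -> total=15
Click 3 (3,0) count=0: revealed 0 new [(none)] -> total=15

Answer: ###....
###....
###.#..
###....
##.....
.......
.......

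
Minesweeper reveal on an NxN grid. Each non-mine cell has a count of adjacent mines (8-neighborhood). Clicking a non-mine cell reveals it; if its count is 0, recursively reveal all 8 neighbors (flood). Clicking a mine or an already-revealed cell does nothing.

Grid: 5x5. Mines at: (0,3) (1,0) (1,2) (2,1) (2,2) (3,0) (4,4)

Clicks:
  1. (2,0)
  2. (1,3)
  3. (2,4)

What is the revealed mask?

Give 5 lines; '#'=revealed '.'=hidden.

Answer: .....
...##
#..##
...##
.....

Derivation:
Click 1 (2,0) count=3: revealed 1 new [(2,0)] -> total=1
Click 2 (1,3) count=3: revealed 1 new [(1,3)] -> total=2
Click 3 (2,4) count=0: revealed 5 new [(1,4) (2,3) (2,4) (3,3) (3,4)] -> total=7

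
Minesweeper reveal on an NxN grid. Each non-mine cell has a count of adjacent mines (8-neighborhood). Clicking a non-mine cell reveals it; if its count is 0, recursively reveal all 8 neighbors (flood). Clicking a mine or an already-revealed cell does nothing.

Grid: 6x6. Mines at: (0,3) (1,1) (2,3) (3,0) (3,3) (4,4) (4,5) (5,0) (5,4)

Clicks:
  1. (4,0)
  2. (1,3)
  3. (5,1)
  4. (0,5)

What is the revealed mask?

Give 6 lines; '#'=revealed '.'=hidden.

Click 1 (4,0) count=2: revealed 1 new [(4,0)] -> total=1
Click 2 (1,3) count=2: revealed 1 new [(1,3)] -> total=2
Click 3 (5,1) count=1: revealed 1 new [(5,1)] -> total=3
Click 4 (0,5) count=0: revealed 8 new [(0,4) (0,5) (1,4) (1,5) (2,4) (2,5) (3,4) (3,5)] -> total=11

Answer: ....##
...###
....##
....##
#.....
.#....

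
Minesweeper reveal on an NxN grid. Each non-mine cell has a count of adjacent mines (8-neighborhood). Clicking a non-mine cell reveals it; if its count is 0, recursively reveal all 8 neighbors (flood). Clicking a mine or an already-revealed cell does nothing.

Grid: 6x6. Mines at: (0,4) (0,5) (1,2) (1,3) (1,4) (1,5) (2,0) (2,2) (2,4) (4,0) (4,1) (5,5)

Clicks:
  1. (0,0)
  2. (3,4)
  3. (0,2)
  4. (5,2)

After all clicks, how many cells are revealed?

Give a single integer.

Click 1 (0,0) count=0: revealed 4 new [(0,0) (0,1) (1,0) (1,1)] -> total=4
Click 2 (3,4) count=1: revealed 1 new [(3,4)] -> total=5
Click 3 (0,2) count=2: revealed 1 new [(0,2)] -> total=6
Click 4 (5,2) count=1: revealed 1 new [(5,2)] -> total=7

Answer: 7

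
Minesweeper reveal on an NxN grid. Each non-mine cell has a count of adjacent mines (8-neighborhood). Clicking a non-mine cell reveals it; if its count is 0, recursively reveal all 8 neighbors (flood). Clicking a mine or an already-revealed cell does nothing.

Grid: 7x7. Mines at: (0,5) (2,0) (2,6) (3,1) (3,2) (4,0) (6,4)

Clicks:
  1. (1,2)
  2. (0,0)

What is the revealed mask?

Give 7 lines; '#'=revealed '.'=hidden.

Click 1 (1,2) count=0: revealed 30 new [(0,0) (0,1) (0,2) (0,3) (0,4) (1,0) (1,1) (1,2) (1,3) (1,4) (1,5) (2,1) (2,2) (2,3) (2,4) (2,5) (3,3) (3,4) (3,5) (3,6) (4,3) (4,4) (4,5) (4,6) (5,3) (5,4) (5,5) (5,6) (6,5) (6,6)] -> total=30
Click 2 (0,0) count=0: revealed 0 new [(none)] -> total=30

Answer: #####..
######.
.#####.
...####
...####
...####
.....##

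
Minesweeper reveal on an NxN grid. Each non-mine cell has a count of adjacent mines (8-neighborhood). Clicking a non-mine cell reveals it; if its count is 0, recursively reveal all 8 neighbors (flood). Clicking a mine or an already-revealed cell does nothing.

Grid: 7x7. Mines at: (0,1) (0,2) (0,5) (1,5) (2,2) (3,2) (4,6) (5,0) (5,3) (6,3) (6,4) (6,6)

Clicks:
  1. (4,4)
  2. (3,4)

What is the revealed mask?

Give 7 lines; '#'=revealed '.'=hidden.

Click 1 (4,4) count=1: revealed 1 new [(4,4)] -> total=1
Click 2 (3,4) count=0: revealed 8 new [(2,3) (2,4) (2,5) (3,3) (3,4) (3,5) (4,3) (4,5)] -> total=9

Answer: .......
.......
...###.
...###.
...###.
.......
.......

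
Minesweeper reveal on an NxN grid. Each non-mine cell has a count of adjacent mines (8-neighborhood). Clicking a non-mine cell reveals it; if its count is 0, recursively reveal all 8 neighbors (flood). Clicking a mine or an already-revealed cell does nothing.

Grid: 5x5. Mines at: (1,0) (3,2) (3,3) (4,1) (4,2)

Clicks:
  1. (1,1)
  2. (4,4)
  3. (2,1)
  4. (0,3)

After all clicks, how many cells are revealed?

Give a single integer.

Click 1 (1,1) count=1: revealed 1 new [(1,1)] -> total=1
Click 2 (4,4) count=1: revealed 1 new [(4,4)] -> total=2
Click 3 (2,1) count=2: revealed 1 new [(2,1)] -> total=3
Click 4 (0,3) count=0: revealed 10 new [(0,1) (0,2) (0,3) (0,4) (1,2) (1,3) (1,4) (2,2) (2,3) (2,4)] -> total=13

Answer: 13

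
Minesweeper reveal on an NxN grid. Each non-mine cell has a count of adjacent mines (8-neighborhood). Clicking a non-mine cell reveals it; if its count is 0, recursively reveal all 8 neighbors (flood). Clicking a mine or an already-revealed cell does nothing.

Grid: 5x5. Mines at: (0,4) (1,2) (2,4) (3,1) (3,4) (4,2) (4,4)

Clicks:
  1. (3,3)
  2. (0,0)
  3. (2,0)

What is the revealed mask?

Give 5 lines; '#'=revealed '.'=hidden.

Answer: ##...
##...
##...
...#.
.....

Derivation:
Click 1 (3,3) count=4: revealed 1 new [(3,3)] -> total=1
Click 2 (0,0) count=0: revealed 6 new [(0,0) (0,1) (1,0) (1,1) (2,0) (2,1)] -> total=7
Click 3 (2,0) count=1: revealed 0 new [(none)] -> total=7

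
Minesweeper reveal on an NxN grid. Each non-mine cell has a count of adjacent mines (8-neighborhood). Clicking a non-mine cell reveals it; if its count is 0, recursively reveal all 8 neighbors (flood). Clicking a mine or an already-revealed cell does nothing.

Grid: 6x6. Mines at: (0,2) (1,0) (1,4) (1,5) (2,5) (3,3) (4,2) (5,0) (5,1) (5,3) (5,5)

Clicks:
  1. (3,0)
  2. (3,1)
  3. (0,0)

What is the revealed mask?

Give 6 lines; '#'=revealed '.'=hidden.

Answer: #.....
......
##....
##....
##....
......

Derivation:
Click 1 (3,0) count=0: revealed 6 new [(2,0) (2,1) (3,0) (3,1) (4,0) (4,1)] -> total=6
Click 2 (3,1) count=1: revealed 0 new [(none)] -> total=6
Click 3 (0,0) count=1: revealed 1 new [(0,0)] -> total=7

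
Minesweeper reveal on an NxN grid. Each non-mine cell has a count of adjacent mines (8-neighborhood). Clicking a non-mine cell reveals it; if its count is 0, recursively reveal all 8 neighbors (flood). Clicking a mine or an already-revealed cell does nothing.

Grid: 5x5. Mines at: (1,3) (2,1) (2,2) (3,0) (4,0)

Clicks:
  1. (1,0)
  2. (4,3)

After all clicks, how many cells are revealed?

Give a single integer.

Click 1 (1,0) count=1: revealed 1 new [(1,0)] -> total=1
Click 2 (4,3) count=0: revealed 10 new [(2,3) (2,4) (3,1) (3,2) (3,3) (3,4) (4,1) (4,2) (4,3) (4,4)] -> total=11

Answer: 11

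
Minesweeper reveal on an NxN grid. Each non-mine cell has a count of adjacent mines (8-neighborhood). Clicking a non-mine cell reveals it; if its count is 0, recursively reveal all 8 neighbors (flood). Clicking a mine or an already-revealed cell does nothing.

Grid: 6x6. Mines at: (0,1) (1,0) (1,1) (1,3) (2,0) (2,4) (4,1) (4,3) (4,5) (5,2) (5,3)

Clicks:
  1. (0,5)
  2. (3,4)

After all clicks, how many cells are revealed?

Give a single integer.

Click 1 (0,5) count=0: revealed 4 new [(0,4) (0,5) (1,4) (1,5)] -> total=4
Click 2 (3,4) count=3: revealed 1 new [(3,4)] -> total=5

Answer: 5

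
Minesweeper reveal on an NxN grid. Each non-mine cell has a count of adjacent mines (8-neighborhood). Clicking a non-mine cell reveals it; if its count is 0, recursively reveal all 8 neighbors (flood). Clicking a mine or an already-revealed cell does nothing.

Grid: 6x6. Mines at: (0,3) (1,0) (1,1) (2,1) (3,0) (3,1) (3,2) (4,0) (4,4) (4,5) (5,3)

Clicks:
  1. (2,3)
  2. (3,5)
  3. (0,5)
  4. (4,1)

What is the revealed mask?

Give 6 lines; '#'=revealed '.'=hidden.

Answer: ....##
...###
...###
...###
.#....
......

Derivation:
Click 1 (2,3) count=1: revealed 1 new [(2,3)] -> total=1
Click 2 (3,5) count=2: revealed 1 new [(3,5)] -> total=2
Click 3 (0,5) count=0: revealed 9 new [(0,4) (0,5) (1,3) (1,4) (1,5) (2,4) (2,5) (3,3) (3,4)] -> total=11
Click 4 (4,1) count=4: revealed 1 new [(4,1)] -> total=12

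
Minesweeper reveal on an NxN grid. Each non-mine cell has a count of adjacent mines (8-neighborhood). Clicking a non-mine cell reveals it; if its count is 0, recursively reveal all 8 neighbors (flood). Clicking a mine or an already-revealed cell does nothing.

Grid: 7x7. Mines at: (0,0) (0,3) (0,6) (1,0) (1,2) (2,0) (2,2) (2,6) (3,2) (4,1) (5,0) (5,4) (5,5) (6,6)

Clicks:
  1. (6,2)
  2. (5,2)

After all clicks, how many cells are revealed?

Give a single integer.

Click 1 (6,2) count=0: revealed 6 new [(5,1) (5,2) (5,3) (6,1) (6,2) (6,3)] -> total=6
Click 2 (5,2) count=1: revealed 0 new [(none)] -> total=6

Answer: 6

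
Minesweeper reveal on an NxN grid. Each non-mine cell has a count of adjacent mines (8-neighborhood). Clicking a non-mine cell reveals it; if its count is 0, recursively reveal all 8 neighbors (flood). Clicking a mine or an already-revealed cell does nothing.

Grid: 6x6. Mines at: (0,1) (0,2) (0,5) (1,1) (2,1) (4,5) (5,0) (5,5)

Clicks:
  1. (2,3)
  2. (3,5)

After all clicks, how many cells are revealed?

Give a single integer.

Click 1 (2,3) count=0: revealed 21 new [(1,2) (1,3) (1,4) (1,5) (2,2) (2,3) (2,4) (2,5) (3,1) (3,2) (3,3) (3,4) (3,5) (4,1) (4,2) (4,3) (4,4) (5,1) (5,2) (5,3) (5,4)] -> total=21
Click 2 (3,5) count=1: revealed 0 new [(none)] -> total=21

Answer: 21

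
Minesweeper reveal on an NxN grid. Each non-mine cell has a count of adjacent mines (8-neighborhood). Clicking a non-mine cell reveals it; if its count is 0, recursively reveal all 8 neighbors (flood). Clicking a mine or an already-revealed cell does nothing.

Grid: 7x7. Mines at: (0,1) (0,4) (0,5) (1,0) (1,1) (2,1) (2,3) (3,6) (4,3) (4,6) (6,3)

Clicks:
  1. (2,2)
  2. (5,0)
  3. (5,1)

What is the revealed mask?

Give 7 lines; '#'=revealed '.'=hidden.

Answer: .......
.......
..#....
###....
###....
###....
###....

Derivation:
Click 1 (2,2) count=3: revealed 1 new [(2,2)] -> total=1
Click 2 (5,0) count=0: revealed 12 new [(3,0) (3,1) (3,2) (4,0) (4,1) (4,2) (5,0) (5,1) (5,2) (6,0) (6,1) (6,2)] -> total=13
Click 3 (5,1) count=0: revealed 0 new [(none)] -> total=13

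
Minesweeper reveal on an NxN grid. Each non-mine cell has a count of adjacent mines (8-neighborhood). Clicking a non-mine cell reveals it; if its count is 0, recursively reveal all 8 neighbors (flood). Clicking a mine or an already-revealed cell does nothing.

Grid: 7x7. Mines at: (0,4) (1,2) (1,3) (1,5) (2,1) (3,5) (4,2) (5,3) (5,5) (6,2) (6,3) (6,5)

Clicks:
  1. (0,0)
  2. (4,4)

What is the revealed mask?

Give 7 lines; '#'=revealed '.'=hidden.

Click 1 (0,0) count=0: revealed 4 new [(0,0) (0,1) (1,0) (1,1)] -> total=4
Click 2 (4,4) count=3: revealed 1 new [(4,4)] -> total=5

Answer: ##.....
##.....
.......
.......
....#..
.......
.......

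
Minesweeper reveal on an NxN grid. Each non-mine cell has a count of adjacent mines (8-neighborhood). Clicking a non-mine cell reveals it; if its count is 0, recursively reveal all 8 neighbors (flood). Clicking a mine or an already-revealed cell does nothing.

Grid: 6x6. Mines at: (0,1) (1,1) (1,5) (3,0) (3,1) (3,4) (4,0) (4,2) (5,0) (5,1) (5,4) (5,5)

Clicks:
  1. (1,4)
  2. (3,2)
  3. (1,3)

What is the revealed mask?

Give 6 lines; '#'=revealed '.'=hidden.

Click 1 (1,4) count=1: revealed 1 new [(1,4)] -> total=1
Click 2 (3,2) count=2: revealed 1 new [(3,2)] -> total=2
Click 3 (1,3) count=0: revealed 8 new [(0,2) (0,3) (0,4) (1,2) (1,3) (2,2) (2,3) (2,4)] -> total=10

Answer: ..###.
..###.
..###.
..#...
......
......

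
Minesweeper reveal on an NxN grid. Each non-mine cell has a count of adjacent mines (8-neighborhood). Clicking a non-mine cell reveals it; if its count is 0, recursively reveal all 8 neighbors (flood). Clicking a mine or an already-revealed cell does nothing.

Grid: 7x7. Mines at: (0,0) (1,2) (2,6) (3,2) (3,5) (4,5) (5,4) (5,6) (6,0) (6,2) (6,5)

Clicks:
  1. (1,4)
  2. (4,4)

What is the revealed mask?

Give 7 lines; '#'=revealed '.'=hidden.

Click 1 (1,4) count=0: revealed 11 new [(0,3) (0,4) (0,5) (0,6) (1,3) (1,4) (1,5) (1,6) (2,3) (2,4) (2,5)] -> total=11
Click 2 (4,4) count=3: revealed 1 new [(4,4)] -> total=12

Answer: ...####
...####
...###.
.......
....#..
.......
.......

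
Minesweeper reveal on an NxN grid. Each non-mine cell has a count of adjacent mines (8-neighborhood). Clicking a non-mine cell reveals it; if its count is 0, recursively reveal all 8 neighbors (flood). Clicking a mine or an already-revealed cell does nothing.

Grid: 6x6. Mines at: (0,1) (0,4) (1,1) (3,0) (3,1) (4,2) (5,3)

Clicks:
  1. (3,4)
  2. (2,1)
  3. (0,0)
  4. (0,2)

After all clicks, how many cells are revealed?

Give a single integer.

Click 1 (3,4) count=0: revealed 17 new [(1,2) (1,3) (1,4) (1,5) (2,2) (2,3) (2,4) (2,5) (3,2) (3,3) (3,4) (3,5) (4,3) (4,4) (4,5) (5,4) (5,5)] -> total=17
Click 2 (2,1) count=3: revealed 1 new [(2,1)] -> total=18
Click 3 (0,0) count=2: revealed 1 new [(0,0)] -> total=19
Click 4 (0,2) count=2: revealed 1 new [(0,2)] -> total=20

Answer: 20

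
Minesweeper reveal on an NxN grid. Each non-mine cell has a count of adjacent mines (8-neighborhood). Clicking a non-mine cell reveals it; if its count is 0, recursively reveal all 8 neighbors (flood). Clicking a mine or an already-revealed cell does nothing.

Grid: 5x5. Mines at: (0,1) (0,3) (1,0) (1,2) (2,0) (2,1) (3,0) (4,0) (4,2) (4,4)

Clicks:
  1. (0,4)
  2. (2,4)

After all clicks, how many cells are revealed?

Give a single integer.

Click 1 (0,4) count=1: revealed 1 new [(0,4)] -> total=1
Click 2 (2,4) count=0: revealed 6 new [(1,3) (1,4) (2,3) (2,4) (3,3) (3,4)] -> total=7

Answer: 7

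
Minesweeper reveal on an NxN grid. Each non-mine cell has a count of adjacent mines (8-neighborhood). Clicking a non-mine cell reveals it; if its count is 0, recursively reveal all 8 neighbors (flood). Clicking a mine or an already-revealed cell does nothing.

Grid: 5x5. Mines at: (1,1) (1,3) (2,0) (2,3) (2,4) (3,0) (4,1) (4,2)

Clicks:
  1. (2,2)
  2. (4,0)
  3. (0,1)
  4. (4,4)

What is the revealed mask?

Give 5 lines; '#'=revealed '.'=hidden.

Click 1 (2,2) count=3: revealed 1 new [(2,2)] -> total=1
Click 2 (4,0) count=2: revealed 1 new [(4,0)] -> total=2
Click 3 (0,1) count=1: revealed 1 new [(0,1)] -> total=3
Click 4 (4,4) count=0: revealed 4 new [(3,3) (3,4) (4,3) (4,4)] -> total=7

Answer: .#...
.....
..#..
...##
#..##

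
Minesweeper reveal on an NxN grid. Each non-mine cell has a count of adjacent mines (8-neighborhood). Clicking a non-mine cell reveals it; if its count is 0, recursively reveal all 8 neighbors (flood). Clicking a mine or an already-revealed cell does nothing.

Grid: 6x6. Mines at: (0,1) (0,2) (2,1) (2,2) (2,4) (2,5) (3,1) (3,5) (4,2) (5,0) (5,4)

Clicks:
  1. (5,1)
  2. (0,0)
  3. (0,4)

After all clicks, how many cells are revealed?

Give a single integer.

Answer: 8

Derivation:
Click 1 (5,1) count=2: revealed 1 new [(5,1)] -> total=1
Click 2 (0,0) count=1: revealed 1 new [(0,0)] -> total=2
Click 3 (0,4) count=0: revealed 6 new [(0,3) (0,4) (0,5) (1,3) (1,4) (1,5)] -> total=8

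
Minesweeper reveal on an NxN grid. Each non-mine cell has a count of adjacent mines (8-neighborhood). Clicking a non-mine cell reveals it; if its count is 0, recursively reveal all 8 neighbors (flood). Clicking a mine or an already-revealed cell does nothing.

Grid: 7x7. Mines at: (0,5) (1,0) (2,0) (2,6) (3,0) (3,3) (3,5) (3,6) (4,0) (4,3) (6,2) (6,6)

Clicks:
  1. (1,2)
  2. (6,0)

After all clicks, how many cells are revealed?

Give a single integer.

Click 1 (1,2) count=0: revealed 12 new [(0,1) (0,2) (0,3) (0,4) (1,1) (1,2) (1,3) (1,4) (2,1) (2,2) (2,3) (2,4)] -> total=12
Click 2 (6,0) count=0: revealed 4 new [(5,0) (5,1) (6,0) (6,1)] -> total=16

Answer: 16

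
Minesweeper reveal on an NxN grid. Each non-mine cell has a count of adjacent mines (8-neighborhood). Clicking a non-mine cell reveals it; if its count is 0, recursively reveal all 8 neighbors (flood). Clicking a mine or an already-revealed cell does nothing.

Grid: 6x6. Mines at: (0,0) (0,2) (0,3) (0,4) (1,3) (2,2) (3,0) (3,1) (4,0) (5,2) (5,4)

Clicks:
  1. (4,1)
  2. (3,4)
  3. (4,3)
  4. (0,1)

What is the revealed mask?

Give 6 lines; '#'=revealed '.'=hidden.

Answer: .#....
....##
...###
...###
.#.###
......

Derivation:
Click 1 (4,1) count=4: revealed 1 new [(4,1)] -> total=1
Click 2 (3,4) count=0: revealed 11 new [(1,4) (1,5) (2,3) (2,4) (2,5) (3,3) (3,4) (3,5) (4,3) (4,4) (4,5)] -> total=12
Click 3 (4,3) count=2: revealed 0 new [(none)] -> total=12
Click 4 (0,1) count=2: revealed 1 new [(0,1)] -> total=13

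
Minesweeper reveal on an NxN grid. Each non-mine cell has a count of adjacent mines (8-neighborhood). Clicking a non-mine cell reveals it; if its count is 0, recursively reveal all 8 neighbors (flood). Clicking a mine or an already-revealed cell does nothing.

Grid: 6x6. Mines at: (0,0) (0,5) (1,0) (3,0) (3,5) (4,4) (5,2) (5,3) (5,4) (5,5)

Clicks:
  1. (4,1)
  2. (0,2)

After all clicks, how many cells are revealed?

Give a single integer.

Answer: 19

Derivation:
Click 1 (4,1) count=2: revealed 1 new [(4,1)] -> total=1
Click 2 (0,2) count=0: revealed 18 new [(0,1) (0,2) (0,3) (0,4) (1,1) (1,2) (1,3) (1,4) (2,1) (2,2) (2,3) (2,4) (3,1) (3,2) (3,3) (3,4) (4,2) (4,3)] -> total=19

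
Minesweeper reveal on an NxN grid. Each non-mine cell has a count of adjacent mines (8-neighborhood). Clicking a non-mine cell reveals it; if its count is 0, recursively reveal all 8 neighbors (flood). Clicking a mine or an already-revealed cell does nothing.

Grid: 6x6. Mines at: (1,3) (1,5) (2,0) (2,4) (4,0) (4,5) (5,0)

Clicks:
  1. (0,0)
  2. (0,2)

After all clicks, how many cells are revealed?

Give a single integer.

Answer: 6

Derivation:
Click 1 (0,0) count=0: revealed 6 new [(0,0) (0,1) (0,2) (1,0) (1,1) (1,2)] -> total=6
Click 2 (0,2) count=1: revealed 0 new [(none)] -> total=6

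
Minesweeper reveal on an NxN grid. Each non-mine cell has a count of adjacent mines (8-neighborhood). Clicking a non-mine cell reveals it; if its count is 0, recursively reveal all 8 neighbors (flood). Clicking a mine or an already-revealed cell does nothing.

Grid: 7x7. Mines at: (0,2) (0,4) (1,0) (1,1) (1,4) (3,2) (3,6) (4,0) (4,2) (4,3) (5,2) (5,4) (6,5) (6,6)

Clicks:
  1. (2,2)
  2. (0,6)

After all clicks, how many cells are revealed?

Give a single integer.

Click 1 (2,2) count=2: revealed 1 new [(2,2)] -> total=1
Click 2 (0,6) count=0: revealed 6 new [(0,5) (0,6) (1,5) (1,6) (2,5) (2,6)] -> total=7

Answer: 7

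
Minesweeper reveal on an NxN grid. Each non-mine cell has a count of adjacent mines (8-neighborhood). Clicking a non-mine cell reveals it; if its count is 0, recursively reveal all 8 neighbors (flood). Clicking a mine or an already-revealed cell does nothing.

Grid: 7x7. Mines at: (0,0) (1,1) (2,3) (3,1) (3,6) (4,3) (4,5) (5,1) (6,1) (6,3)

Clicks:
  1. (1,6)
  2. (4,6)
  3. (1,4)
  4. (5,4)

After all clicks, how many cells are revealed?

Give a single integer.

Answer: 15

Derivation:
Click 1 (1,6) count=0: revealed 13 new [(0,2) (0,3) (0,4) (0,5) (0,6) (1,2) (1,3) (1,4) (1,5) (1,6) (2,4) (2,5) (2,6)] -> total=13
Click 2 (4,6) count=2: revealed 1 new [(4,6)] -> total=14
Click 3 (1,4) count=1: revealed 0 new [(none)] -> total=14
Click 4 (5,4) count=3: revealed 1 new [(5,4)] -> total=15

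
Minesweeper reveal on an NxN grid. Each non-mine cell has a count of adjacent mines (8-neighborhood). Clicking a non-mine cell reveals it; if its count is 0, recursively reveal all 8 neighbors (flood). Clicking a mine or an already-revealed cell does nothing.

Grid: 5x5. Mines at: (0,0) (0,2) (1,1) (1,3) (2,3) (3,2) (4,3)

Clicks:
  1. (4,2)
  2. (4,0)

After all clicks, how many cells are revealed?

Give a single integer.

Click 1 (4,2) count=2: revealed 1 new [(4,2)] -> total=1
Click 2 (4,0) count=0: revealed 6 new [(2,0) (2,1) (3,0) (3,1) (4,0) (4,1)] -> total=7

Answer: 7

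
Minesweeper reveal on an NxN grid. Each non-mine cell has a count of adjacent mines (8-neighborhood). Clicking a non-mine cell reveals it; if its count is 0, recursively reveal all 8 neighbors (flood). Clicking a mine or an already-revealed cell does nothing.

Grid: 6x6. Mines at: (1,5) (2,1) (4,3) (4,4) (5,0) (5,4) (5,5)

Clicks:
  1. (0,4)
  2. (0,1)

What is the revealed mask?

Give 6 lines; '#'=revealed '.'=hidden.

Answer: #####.
#####.
..###.
..###.
......
......

Derivation:
Click 1 (0,4) count=1: revealed 1 new [(0,4)] -> total=1
Click 2 (0,1) count=0: revealed 15 new [(0,0) (0,1) (0,2) (0,3) (1,0) (1,1) (1,2) (1,3) (1,4) (2,2) (2,3) (2,4) (3,2) (3,3) (3,4)] -> total=16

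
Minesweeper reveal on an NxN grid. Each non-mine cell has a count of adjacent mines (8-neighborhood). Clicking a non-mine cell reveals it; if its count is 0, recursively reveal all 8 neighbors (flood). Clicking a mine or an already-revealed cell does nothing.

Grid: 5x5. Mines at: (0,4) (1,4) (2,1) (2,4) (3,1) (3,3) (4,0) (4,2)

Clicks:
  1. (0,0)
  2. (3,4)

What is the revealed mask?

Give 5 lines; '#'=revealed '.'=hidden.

Click 1 (0,0) count=0: revealed 8 new [(0,0) (0,1) (0,2) (0,3) (1,0) (1,1) (1,2) (1,3)] -> total=8
Click 2 (3,4) count=2: revealed 1 new [(3,4)] -> total=9

Answer: ####.
####.
.....
....#
.....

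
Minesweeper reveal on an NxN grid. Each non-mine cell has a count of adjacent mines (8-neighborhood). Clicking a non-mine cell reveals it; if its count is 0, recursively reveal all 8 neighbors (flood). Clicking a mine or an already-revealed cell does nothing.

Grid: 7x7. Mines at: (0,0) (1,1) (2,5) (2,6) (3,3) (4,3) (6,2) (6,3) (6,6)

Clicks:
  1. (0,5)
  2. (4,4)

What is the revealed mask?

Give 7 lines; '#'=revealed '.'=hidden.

Answer: ..#####
..#####
..###..
.......
....#..
.......
.......

Derivation:
Click 1 (0,5) count=0: revealed 13 new [(0,2) (0,3) (0,4) (0,5) (0,6) (1,2) (1,3) (1,4) (1,5) (1,6) (2,2) (2,3) (2,4)] -> total=13
Click 2 (4,4) count=2: revealed 1 new [(4,4)] -> total=14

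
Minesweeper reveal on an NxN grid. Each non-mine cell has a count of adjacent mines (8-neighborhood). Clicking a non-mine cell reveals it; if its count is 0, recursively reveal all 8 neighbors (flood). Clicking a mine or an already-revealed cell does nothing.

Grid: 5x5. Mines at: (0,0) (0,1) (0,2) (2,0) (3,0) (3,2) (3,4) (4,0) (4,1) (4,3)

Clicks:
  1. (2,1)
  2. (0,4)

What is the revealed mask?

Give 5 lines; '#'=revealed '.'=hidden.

Click 1 (2,1) count=3: revealed 1 new [(2,1)] -> total=1
Click 2 (0,4) count=0: revealed 6 new [(0,3) (0,4) (1,3) (1,4) (2,3) (2,4)] -> total=7

Answer: ...##
...##
.#.##
.....
.....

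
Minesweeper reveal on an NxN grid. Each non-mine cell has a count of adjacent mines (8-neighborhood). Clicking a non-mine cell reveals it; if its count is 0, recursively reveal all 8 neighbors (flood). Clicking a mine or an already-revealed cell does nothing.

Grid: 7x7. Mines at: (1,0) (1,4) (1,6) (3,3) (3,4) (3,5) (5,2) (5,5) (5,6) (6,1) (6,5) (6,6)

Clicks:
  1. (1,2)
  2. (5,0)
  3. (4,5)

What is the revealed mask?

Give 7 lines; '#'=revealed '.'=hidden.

Click 1 (1,2) count=0: revealed 9 new [(0,1) (0,2) (0,3) (1,1) (1,2) (1,3) (2,1) (2,2) (2,3)] -> total=9
Click 2 (5,0) count=1: revealed 1 new [(5,0)] -> total=10
Click 3 (4,5) count=4: revealed 1 new [(4,5)] -> total=11

Answer: .###...
.###...
.###...
.......
.....#.
#......
.......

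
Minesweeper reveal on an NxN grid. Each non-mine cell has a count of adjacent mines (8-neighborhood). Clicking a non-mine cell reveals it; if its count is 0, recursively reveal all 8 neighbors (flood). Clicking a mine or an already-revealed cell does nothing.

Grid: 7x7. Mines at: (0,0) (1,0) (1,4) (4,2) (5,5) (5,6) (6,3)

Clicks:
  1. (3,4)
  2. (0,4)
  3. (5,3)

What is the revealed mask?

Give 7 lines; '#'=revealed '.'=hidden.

Answer: ....###
.....##
...####
...####
...####
...#...
.......

Derivation:
Click 1 (3,4) count=0: revealed 16 new [(0,5) (0,6) (1,5) (1,6) (2,3) (2,4) (2,5) (2,6) (3,3) (3,4) (3,5) (3,6) (4,3) (4,4) (4,5) (4,6)] -> total=16
Click 2 (0,4) count=1: revealed 1 new [(0,4)] -> total=17
Click 3 (5,3) count=2: revealed 1 new [(5,3)] -> total=18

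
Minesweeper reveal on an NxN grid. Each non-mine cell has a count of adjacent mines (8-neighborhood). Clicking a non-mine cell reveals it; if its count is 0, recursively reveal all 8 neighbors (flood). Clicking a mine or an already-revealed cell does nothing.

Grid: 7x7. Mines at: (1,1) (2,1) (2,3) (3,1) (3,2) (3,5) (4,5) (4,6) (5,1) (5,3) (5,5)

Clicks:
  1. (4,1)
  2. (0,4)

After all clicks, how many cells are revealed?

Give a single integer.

Click 1 (4,1) count=3: revealed 1 new [(4,1)] -> total=1
Click 2 (0,4) count=0: revealed 13 new [(0,2) (0,3) (0,4) (0,5) (0,6) (1,2) (1,3) (1,4) (1,5) (1,6) (2,4) (2,5) (2,6)] -> total=14

Answer: 14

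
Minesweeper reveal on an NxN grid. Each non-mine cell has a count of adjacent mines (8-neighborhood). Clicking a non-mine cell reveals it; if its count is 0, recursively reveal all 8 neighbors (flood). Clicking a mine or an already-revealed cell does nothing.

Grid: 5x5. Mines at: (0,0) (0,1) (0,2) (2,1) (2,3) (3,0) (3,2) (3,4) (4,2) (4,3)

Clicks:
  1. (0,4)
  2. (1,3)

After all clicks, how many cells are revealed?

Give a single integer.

Answer: 4

Derivation:
Click 1 (0,4) count=0: revealed 4 new [(0,3) (0,4) (1,3) (1,4)] -> total=4
Click 2 (1,3) count=2: revealed 0 new [(none)] -> total=4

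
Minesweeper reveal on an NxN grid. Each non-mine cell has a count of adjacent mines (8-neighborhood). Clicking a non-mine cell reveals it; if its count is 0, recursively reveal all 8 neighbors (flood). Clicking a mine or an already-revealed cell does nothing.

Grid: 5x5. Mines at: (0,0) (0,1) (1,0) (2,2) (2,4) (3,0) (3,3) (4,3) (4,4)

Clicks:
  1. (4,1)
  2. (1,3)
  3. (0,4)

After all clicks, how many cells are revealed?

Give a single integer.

Answer: 7

Derivation:
Click 1 (4,1) count=1: revealed 1 new [(4,1)] -> total=1
Click 2 (1,3) count=2: revealed 1 new [(1,3)] -> total=2
Click 3 (0,4) count=0: revealed 5 new [(0,2) (0,3) (0,4) (1,2) (1,4)] -> total=7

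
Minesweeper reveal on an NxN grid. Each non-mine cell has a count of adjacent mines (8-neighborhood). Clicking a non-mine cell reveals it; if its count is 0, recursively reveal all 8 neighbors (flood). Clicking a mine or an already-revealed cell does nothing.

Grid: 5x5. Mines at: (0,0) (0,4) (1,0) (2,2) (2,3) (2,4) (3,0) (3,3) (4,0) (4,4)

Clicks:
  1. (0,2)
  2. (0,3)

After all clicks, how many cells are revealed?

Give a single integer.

Click 1 (0,2) count=0: revealed 6 new [(0,1) (0,2) (0,3) (1,1) (1,2) (1,3)] -> total=6
Click 2 (0,3) count=1: revealed 0 new [(none)] -> total=6

Answer: 6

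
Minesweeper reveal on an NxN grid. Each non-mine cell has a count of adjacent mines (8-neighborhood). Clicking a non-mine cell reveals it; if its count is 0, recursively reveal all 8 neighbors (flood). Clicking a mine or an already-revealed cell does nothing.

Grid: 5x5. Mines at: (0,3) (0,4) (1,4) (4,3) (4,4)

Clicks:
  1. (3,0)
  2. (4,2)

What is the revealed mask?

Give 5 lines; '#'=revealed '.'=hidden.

Answer: ###..
####.
####.
####.
###..

Derivation:
Click 1 (3,0) count=0: revealed 18 new [(0,0) (0,1) (0,2) (1,0) (1,1) (1,2) (1,3) (2,0) (2,1) (2,2) (2,3) (3,0) (3,1) (3,2) (3,3) (4,0) (4,1) (4,2)] -> total=18
Click 2 (4,2) count=1: revealed 0 new [(none)] -> total=18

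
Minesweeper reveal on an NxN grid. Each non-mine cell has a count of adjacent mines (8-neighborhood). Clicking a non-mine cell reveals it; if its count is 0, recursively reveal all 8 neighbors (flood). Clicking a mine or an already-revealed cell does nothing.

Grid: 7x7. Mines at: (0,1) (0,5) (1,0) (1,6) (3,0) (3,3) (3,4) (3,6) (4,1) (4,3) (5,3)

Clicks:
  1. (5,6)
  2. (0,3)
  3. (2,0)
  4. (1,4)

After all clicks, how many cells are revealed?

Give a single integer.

Click 1 (5,6) count=0: revealed 9 new [(4,4) (4,5) (4,6) (5,4) (5,5) (5,6) (6,4) (6,5) (6,6)] -> total=9
Click 2 (0,3) count=0: revealed 9 new [(0,2) (0,3) (0,4) (1,2) (1,3) (1,4) (2,2) (2,3) (2,4)] -> total=18
Click 3 (2,0) count=2: revealed 1 new [(2,0)] -> total=19
Click 4 (1,4) count=1: revealed 0 new [(none)] -> total=19

Answer: 19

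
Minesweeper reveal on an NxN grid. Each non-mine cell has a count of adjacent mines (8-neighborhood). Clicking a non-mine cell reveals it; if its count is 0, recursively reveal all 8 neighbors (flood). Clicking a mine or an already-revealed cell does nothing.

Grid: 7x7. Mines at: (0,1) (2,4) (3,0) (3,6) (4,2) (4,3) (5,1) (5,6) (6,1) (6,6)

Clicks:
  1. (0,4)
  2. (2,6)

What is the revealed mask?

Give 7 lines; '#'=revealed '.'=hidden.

Answer: ..#####
..#####
.....##
.......
.......
.......
.......

Derivation:
Click 1 (0,4) count=0: revealed 12 new [(0,2) (0,3) (0,4) (0,5) (0,6) (1,2) (1,3) (1,4) (1,5) (1,6) (2,5) (2,6)] -> total=12
Click 2 (2,6) count=1: revealed 0 new [(none)] -> total=12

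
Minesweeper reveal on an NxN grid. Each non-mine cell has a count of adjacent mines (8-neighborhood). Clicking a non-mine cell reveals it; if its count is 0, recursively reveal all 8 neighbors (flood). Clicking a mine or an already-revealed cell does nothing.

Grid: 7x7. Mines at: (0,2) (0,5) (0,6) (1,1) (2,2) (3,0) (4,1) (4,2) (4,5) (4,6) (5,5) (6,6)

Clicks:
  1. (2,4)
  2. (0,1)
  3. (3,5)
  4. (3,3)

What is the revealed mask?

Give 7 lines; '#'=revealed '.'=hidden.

Click 1 (2,4) count=0: revealed 12 new [(1,3) (1,4) (1,5) (1,6) (2,3) (2,4) (2,5) (2,6) (3,3) (3,4) (3,5) (3,6)] -> total=12
Click 2 (0,1) count=2: revealed 1 new [(0,1)] -> total=13
Click 3 (3,5) count=2: revealed 0 new [(none)] -> total=13
Click 4 (3,3) count=2: revealed 0 new [(none)] -> total=13

Answer: .#.....
...####
...####
...####
.......
.......
.......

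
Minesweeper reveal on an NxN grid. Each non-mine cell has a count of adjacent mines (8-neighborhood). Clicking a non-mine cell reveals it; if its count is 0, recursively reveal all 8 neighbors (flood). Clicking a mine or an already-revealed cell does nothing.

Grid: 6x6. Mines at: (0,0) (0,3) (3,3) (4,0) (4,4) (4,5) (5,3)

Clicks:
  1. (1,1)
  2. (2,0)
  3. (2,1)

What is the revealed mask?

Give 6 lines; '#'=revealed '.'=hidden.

Click 1 (1,1) count=1: revealed 1 new [(1,1)] -> total=1
Click 2 (2,0) count=0: revealed 8 new [(1,0) (1,2) (2,0) (2,1) (2,2) (3,0) (3,1) (3,2)] -> total=9
Click 3 (2,1) count=0: revealed 0 new [(none)] -> total=9

Answer: ......
###...
###...
###...
......
......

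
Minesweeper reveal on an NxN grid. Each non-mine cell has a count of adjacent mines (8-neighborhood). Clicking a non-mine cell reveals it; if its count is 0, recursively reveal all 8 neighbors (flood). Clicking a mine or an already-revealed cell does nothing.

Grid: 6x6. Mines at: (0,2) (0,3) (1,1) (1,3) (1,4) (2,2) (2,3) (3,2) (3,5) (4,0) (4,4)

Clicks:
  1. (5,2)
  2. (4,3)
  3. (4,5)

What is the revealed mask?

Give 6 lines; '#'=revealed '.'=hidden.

Click 1 (5,2) count=0: revealed 6 new [(4,1) (4,2) (4,3) (5,1) (5,2) (5,3)] -> total=6
Click 2 (4,3) count=2: revealed 0 new [(none)] -> total=6
Click 3 (4,5) count=2: revealed 1 new [(4,5)] -> total=7

Answer: ......
......
......
......
.###.#
.###..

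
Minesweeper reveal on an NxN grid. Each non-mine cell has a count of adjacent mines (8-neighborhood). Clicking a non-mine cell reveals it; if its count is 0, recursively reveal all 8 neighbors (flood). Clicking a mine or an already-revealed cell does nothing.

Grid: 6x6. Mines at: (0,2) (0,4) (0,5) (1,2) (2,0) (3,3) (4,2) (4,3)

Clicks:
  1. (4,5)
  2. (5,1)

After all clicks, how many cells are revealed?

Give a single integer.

Click 1 (4,5) count=0: revealed 10 new [(1,4) (1,5) (2,4) (2,5) (3,4) (3,5) (4,4) (4,5) (5,4) (5,5)] -> total=10
Click 2 (5,1) count=1: revealed 1 new [(5,1)] -> total=11

Answer: 11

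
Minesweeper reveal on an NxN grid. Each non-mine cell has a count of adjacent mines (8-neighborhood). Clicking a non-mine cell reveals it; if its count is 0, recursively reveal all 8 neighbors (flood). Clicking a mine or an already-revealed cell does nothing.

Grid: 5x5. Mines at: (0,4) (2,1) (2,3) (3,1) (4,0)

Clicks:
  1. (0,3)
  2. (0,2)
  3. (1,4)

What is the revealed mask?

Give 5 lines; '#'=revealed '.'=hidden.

Answer: ####.
#####
.....
.....
.....

Derivation:
Click 1 (0,3) count=1: revealed 1 new [(0,3)] -> total=1
Click 2 (0,2) count=0: revealed 7 new [(0,0) (0,1) (0,2) (1,0) (1,1) (1,2) (1,3)] -> total=8
Click 3 (1,4) count=2: revealed 1 new [(1,4)] -> total=9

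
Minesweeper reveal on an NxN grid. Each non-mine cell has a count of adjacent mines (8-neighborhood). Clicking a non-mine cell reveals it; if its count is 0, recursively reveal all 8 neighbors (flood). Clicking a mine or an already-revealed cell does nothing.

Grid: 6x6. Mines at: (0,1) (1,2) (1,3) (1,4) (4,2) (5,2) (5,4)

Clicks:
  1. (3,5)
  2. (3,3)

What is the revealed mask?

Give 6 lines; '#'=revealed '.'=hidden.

Click 1 (3,5) count=0: revealed 9 new [(2,3) (2,4) (2,5) (3,3) (3,4) (3,5) (4,3) (4,4) (4,5)] -> total=9
Click 2 (3,3) count=1: revealed 0 new [(none)] -> total=9

Answer: ......
......
...###
...###
...###
......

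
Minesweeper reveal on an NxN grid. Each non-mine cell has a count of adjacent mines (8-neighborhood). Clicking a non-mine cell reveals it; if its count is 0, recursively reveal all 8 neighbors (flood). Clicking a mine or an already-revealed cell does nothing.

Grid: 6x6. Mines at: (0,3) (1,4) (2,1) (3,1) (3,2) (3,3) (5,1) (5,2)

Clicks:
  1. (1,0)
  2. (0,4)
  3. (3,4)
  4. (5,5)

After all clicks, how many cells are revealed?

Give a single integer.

Click 1 (1,0) count=1: revealed 1 new [(1,0)] -> total=1
Click 2 (0,4) count=2: revealed 1 new [(0,4)] -> total=2
Click 3 (3,4) count=1: revealed 1 new [(3,4)] -> total=3
Click 4 (5,5) count=0: revealed 9 new [(2,4) (2,5) (3,5) (4,3) (4,4) (4,5) (5,3) (5,4) (5,5)] -> total=12

Answer: 12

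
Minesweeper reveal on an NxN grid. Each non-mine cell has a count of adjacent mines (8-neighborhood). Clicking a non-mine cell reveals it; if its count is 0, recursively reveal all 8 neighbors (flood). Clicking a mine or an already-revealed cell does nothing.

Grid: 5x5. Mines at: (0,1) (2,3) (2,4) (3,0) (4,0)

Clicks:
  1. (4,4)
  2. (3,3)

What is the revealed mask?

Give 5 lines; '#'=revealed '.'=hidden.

Answer: .....
.....
.....
.####
.####

Derivation:
Click 1 (4,4) count=0: revealed 8 new [(3,1) (3,2) (3,3) (3,4) (4,1) (4,2) (4,3) (4,4)] -> total=8
Click 2 (3,3) count=2: revealed 0 new [(none)] -> total=8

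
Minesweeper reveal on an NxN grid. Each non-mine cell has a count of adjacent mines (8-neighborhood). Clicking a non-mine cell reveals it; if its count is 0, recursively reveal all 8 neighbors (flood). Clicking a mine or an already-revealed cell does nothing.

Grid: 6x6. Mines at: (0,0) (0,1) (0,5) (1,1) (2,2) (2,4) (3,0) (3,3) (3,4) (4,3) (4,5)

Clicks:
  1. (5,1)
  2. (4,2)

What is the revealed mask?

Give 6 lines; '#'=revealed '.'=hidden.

Answer: ......
......
......
......
###...
###...

Derivation:
Click 1 (5,1) count=0: revealed 6 new [(4,0) (4,1) (4,2) (5,0) (5,1) (5,2)] -> total=6
Click 2 (4,2) count=2: revealed 0 new [(none)] -> total=6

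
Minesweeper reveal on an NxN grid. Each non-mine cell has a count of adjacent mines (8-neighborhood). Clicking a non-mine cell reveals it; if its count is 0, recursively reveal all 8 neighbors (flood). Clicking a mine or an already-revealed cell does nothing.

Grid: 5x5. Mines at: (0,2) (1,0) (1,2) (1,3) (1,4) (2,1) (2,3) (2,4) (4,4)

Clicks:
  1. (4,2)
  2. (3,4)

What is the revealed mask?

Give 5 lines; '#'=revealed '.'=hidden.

Click 1 (4,2) count=0: revealed 8 new [(3,0) (3,1) (3,2) (3,3) (4,0) (4,1) (4,2) (4,3)] -> total=8
Click 2 (3,4) count=3: revealed 1 new [(3,4)] -> total=9

Answer: .....
.....
.....
#####
####.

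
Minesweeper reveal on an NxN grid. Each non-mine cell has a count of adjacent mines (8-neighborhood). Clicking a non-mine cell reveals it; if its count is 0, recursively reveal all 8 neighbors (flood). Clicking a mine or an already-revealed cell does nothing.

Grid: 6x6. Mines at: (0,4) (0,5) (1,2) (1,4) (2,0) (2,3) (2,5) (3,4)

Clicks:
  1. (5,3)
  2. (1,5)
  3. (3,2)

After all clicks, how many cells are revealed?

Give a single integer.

Answer: 17

Derivation:
Click 1 (5,3) count=0: revealed 16 new [(3,0) (3,1) (3,2) (3,3) (4,0) (4,1) (4,2) (4,3) (4,4) (4,5) (5,0) (5,1) (5,2) (5,3) (5,4) (5,5)] -> total=16
Click 2 (1,5) count=4: revealed 1 new [(1,5)] -> total=17
Click 3 (3,2) count=1: revealed 0 new [(none)] -> total=17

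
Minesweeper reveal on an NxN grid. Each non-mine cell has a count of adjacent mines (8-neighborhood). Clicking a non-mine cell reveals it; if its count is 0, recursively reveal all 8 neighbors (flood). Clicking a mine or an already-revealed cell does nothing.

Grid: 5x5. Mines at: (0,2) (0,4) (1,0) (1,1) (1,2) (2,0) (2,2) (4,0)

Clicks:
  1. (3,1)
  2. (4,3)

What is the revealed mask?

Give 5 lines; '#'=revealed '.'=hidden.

Click 1 (3,1) count=3: revealed 1 new [(3,1)] -> total=1
Click 2 (4,3) count=0: revealed 11 new [(1,3) (1,4) (2,3) (2,4) (3,2) (3,3) (3,4) (4,1) (4,2) (4,3) (4,4)] -> total=12

Answer: .....
...##
...##
.####
.####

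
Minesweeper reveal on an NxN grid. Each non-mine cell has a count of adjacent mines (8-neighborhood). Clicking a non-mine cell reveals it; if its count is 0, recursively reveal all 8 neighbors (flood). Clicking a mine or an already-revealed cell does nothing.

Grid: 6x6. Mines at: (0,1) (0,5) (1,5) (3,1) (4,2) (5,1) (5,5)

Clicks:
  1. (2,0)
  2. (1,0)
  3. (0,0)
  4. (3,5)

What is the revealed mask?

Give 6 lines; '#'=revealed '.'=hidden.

Answer: #.###.
#.###.
#.####
..####
...###
......

Derivation:
Click 1 (2,0) count=1: revealed 1 new [(2,0)] -> total=1
Click 2 (1,0) count=1: revealed 1 new [(1,0)] -> total=2
Click 3 (0,0) count=1: revealed 1 new [(0,0)] -> total=3
Click 4 (3,5) count=0: revealed 17 new [(0,2) (0,3) (0,4) (1,2) (1,3) (1,4) (2,2) (2,3) (2,4) (2,5) (3,2) (3,3) (3,4) (3,5) (4,3) (4,4) (4,5)] -> total=20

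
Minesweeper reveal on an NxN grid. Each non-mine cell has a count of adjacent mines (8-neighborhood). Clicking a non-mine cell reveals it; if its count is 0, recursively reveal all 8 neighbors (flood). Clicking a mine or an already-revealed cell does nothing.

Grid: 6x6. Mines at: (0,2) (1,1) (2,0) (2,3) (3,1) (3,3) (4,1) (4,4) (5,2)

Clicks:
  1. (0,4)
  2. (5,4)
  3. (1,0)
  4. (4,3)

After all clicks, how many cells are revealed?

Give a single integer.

Click 1 (0,4) count=0: revealed 10 new [(0,3) (0,4) (0,5) (1,3) (1,4) (1,5) (2,4) (2,5) (3,4) (3,5)] -> total=10
Click 2 (5,4) count=1: revealed 1 new [(5,4)] -> total=11
Click 3 (1,0) count=2: revealed 1 new [(1,0)] -> total=12
Click 4 (4,3) count=3: revealed 1 new [(4,3)] -> total=13

Answer: 13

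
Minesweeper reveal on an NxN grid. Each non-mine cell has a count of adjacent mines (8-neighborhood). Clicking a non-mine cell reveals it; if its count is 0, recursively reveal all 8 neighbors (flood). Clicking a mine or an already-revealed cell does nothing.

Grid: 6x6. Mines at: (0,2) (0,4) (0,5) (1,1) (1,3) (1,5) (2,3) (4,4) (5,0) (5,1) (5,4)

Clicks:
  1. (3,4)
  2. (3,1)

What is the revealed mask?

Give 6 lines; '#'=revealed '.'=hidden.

Click 1 (3,4) count=2: revealed 1 new [(3,4)] -> total=1
Click 2 (3,1) count=0: revealed 9 new [(2,0) (2,1) (2,2) (3,0) (3,1) (3,2) (4,0) (4,1) (4,2)] -> total=10

Answer: ......
......
###...
###.#.
###...
......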